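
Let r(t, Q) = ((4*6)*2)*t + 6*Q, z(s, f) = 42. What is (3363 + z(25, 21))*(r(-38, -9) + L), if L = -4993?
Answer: -23395755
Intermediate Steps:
r(t, Q) = 6*Q + 48*t (r(t, Q) = (24*2)*t + 6*Q = 48*t + 6*Q = 6*Q + 48*t)
(3363 + z(25, 21))*(r(-38, -9) + L) = (3363 + 42)*((6*(-9) + 48*(-38)) - 4993) = 3405*((-54 - 1824) - 4993) = 3405*(-1878 - 4993) = 3405*(-6871) = -23395755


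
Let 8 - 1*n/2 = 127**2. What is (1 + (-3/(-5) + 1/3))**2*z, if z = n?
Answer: -27115522/225 ≈ -1.2051e+5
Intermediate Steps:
n = -32242 (n = 16 - 2*127**2 = 16 - 2*16129 = 16 - 32258 = -32242)
z = -32242
(1 + (-3/(-5) + 1/3))**2*z = (1 + (-3/(-5) + 1/3))**2*(-32242) = (1 + (-3*(-1/5) + 1*(1/3)))**2*(-32242) = (1 + (3/5 + 1/3))**2*(-32242) = (1 + 14/15)**2*(-32242) = (29/15)**2*(-32242) = (841/225)*(-32242) = -27115522/225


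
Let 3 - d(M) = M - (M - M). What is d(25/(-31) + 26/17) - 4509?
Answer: -2375043/527 ≈ -4506.7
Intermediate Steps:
d(M) = 3 - M (d(M) = 3 - (M - (M - M)) = 3 - (M - 1*0) = 3 - (M + 0) = 3 - M)
d(25/(-31) + 26/17) - 4509 = (3 - (25/(-31) + 26/17)) - 4509 = (3 - (25*(-1/31) + 26*(1/17))) - 4509 = (3 - (-25/31 + 26/17)) - 4509 = (3 - 1*381/527) - 4509 = (3 - 381/527) - 4509 = 1200/527 - 4509 = -2375043/527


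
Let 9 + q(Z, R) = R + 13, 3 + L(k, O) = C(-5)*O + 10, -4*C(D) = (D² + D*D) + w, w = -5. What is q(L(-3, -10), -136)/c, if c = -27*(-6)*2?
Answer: -11/27 ≈ -0.40741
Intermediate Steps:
C(D) = 5/4 - D²/2 (C(D) = -((D² + D*D) - 5)/4 = -((D² + D²) - 5)/4 = -(2*D² - 5)/4 = -(-5 + 2*D²)/4 = 5/4 - D²/2)
L(k, O) = 7 - 45*O/4 (L(k, O) = -3 + ((5/4 - ½*(-5)²)*O + 10) = -3 + ((5/4 - ½*25)*O + 10) = -3 + ((5/4 - 25/2)*O + 10) = -3 + (-45*O/4 + 10) = -3 + (10 - 45*O/4) = 7 - 45*O/4)
q(Z, R) = 4 + R (q(Z, R) = -9 + (R + 13) = -9 + (13 + R) = 4 + R)
c = 324 (c = 162*2 = 324)
q(L(-3, -10), -136)/c = (4 - 136)/324 = -132*1/324 = -11/27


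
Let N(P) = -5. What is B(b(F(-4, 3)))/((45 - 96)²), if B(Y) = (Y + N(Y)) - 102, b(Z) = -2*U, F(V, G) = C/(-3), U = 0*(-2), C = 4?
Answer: -107/2601 ≈ -0.041138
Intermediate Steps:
U = 0
F(V, G) = -4/3 (F(V, G) = 4/(-3) = 4*(-⅓) = -4/3)
b(Z) = 0 (b(Z) = -2*0 = 0)
B(Y) = -107 + Y (B(Y) = (Y - 5) - 102 = (-5 + Y) - 102 = -107 + Y)
B(b(F(-4, 3)))/((45 - 96)²) = (-107 + 0)/((45 - 96)²) = -107/((-51)²) = -107/2601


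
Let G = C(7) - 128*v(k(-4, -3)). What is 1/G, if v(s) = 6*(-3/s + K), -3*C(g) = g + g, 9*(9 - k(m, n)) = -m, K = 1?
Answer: -231/116278 ≈ -0.0019866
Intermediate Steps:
k(m, n) = 9 + m/9 (k(m, n) = 9 - (-1)*m/9 = 9 + m/9)
C(g) = -2*g/3 (C(g) = -(g + g)/3 = -2*g/3)
v(s) = 6 - 18/s (v(s) = 6*(-3/s + 1) = 6*(1 - 3/s) = 6 - 18/s)
G = -116278/231 (G = -⅔*7 - 128*(6 - 18/(9 + (⅑)*(-4))) = -14/3 - 128*(6 - 18/(9 - 4/9)) = -14/3 - 128*(6 - 18/77/9) = -14/3 - 128*(6 - 18*9/77) = -14/3 - 128*(6 - 162/77) = -14/3 - 128*300/77 = -14/3 - 1*38400/77 = -14/3 - 38400/77 = -116278/231 ≈ -503.37)
1/G = 1/(-116278/231) = -231/116278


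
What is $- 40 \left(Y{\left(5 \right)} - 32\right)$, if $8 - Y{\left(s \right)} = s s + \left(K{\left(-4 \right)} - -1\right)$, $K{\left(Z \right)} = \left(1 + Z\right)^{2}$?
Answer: $2360$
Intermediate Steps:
$Y{\left(s \right)} = -2 - s^{2}$ ($Y{\left(s \right)} = 8 - \left(s s - \left(-1 - \left(1 - 4\right)^{2}\right)\right) = 8 - \left(s^{2} + \left(\left(-3\right)^{2} + 1\right)\right) = 8 - \left(s^{2} + \left(9 + 1\right)\right) = 8 - \left(s^{2} + 10\right) = 8 - \left(10 + s^{2}\right) = -2 - s^{2}$)
$- 40 \left(Y{\left(5 \right)} - 32\right) = - 40 \left(\left(-2 - 5^{2}\right) - 32\right) = - 40 \left(\left(-2 - 25\right) - 32\right) = - 40 \left(-27 - 32\right) = \left(-40\right) \left(-59\right) = 2360$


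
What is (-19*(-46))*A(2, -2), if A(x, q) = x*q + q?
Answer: -5244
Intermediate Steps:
A(x, q) = q + q*x (A(x, q) = q*x + q = q + q*x)
(-19*(-46))*A(2, -2) = (-19*(-46))*(-2*(1 + 2)) = 874*(-2*3) = 874*(-6) = -5244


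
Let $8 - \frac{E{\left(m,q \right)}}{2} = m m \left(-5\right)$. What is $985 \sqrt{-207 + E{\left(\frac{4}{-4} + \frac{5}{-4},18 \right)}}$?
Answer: $\frac{985 i \sqrt{2246}}{4} \approx 11670.0 i$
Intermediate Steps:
$E{\left(m,q \right)} = 16 + 10 m^{2}$ ($E{\left(m,q \right)} = 16 - 2 m m \left(-5\right) = 16 - 2 m^{2} \left(-5\right) = 16 - 2 \left(- 5 m^{2}\right) = 16 + 10 m^{2}$)
$985 \sqrt{-207 + E{\left(\frac{4}{-4} + \frac{5}{-4},18 \right)}} = 985 \sqrt{-207 + \left(16 + 10 \left(\frac{4}{-4} + \frac{5}{-4}\right)^{2}\right)} = 985 \sqrt{-207 + \left(16 + 10 \left(4 \left(- \frac{1}{4}\right) + 5 \left(- \frac{1}{4}\right)\right)^{2}\right)} = 985 \sqrt{-207 + \left(16 + 10 \left(-1 - \frac{5}{4}\right)^{2}\right)} = 985 \sqrt{-207 + \left(16 + 10 \left(- \frac{9}{4}\right)^{2}\right)} = 985 \sqrt{-207 + \left(16 + 10 \cdot \frac{81}{16}\right)} = 985 \sqrt{-207 + \left(16 + \frac{405}{8}\right)} = 985 \sqrt{-207 + \frac{533}{8}} = 985 \sqrt{- \frac{1123}{8}} = 985 \frac{i \sqrt{2246}}{4} = \frac{985 i \sqrt{2246}}{4}$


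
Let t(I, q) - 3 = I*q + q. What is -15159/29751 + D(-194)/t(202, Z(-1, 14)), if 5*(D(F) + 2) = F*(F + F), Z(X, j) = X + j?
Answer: 339811562/65501785 ≈ 5.1878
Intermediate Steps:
t(I, q) = 3 + q + I*q (t(I, q) = 3 + (I*q + q) = 3 + (q + I*q) = 3 + q + I*q)
D(F) = -2 + 2*F**2/5 (D(F) = -2 + (F*(F + F))/5 = -2 + (F*(2*F))/5 = -2 + (2*F**2)/5 = -2 + 2*F**2/5)
-15159/29751 + D(-194)/t(202, Z(-1, 14)) = -15159/29751 + (-2 + (2/5)*(-194)**2)/(3 + (-1 + 14) + 202*(-1 + 14)) = -15159*1/29751 + (-2 + (2/5)*37636)/(3 + 13 + 202*13) = -5053/9917 + (-2 + 75272/5)/(3 + 13 + 2626) = -5053/9917 + (75262/5)/2642 = -5053/9917 + (75262/5)*(1/2642) = -5053/9917 + 37631/6605 = 339811562/65501785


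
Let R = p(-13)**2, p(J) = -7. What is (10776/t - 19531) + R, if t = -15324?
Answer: -24879412/1277 ≈ -19483.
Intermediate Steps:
R = 49 (R = (-7)**2 = 49)
(10776/t - 19531) + R = (10776/(-15324) - 19531) + 49 = (10776*(-1/15324) - 19531) + 49 = (-898/1277 - 19531) + 49 = -24941985/1277 + 49 = -24879412/1277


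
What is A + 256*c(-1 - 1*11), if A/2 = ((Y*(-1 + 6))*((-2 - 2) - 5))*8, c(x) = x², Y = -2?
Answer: 38304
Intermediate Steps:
A = 1440 (A = 2*(((-2*(-1 + 6))*((-2 - 2) - 5))*8) = 2*(((-2*5)*(-4 - 5))*8) = 2*(-10*(-9)*8) = 2*(90*8) = 2*720 = 1440)
A + 256*c(-1 - 1*11) = 1440 + 256*(-1 - 1*11)² = 1440 + 256*(-1 - 11)² = 1440 + 256*(-12)² = 1440 + 256*144 = 1440 + 36864 = 38304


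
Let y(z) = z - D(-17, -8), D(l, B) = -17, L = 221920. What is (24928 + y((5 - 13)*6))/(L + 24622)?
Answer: 24897/246542 ≈ 0.10098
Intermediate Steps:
y(z) = 17 + z (y(z) = z - 1*(-17) = z + 17 = 17 + z)
(24928 + y((5 - 13)*6))/(L + 24622) = (24928 + (17 + (5 - 13)*6))/(221920 + 24622) = (24928 + (17 - 8*6))/246542 = (24928 + (17 - 48))*(1/246542) = (24928 - 31)*(1/246542) = 24897*(1/246542) = 24897/246542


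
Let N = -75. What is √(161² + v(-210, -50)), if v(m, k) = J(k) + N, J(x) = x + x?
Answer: √25746 ≈ 160.46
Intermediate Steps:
J(x) = 2*x
v(m, k) = -75 + 2*k (v(m, k) = 2*k - 75 = -75 + 2*k)
√(161² + v(-210, -50)) = √(161² + (-75 + 2*(-50))) = √(25921 + (-75 - 100)) = √(25921 - 175) = √25746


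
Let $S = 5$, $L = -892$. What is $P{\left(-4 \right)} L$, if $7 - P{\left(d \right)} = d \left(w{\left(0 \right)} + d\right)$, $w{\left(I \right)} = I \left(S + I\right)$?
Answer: $8028$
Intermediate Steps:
$w{\left(I \right)} = I \left(5 + I\right)$
$P{\left(d \right)} = 7 - d^{2}$ ($P{\left(d \right)} = 7 - d \left(0 \left(5 + 0\right) + d\right) = 7 - d \left(0 \cdot 5 + d\right) = 7 - d \left(0 + d\right) = 7 - d d = 7 - d^{2}$)
$P{\left(-4 \right)} L = \left(7 - \left(-4\right)^{2}\right) \left(-892\right) = \left(7 - 16\right) \left(-892\right) = \left(-9\right) \left(-892\right) = 8028$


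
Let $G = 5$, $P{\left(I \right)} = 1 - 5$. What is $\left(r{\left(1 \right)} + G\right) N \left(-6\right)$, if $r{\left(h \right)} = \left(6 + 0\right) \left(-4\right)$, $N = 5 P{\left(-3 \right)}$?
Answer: $-2280$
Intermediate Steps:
$P{\left(I \right)} = -4$
$N = -20$ ($N = 5 \left(-4\right) = -20$)
$r{\left(h \right)} = -24$ ($r{\left(h \right)} = 6 \left(-4\right) = -24$)
$\left(r{\left(1 \right)} + G\right) N \left(-6\right) = \left(-24 + 5\right) \left(-20\right) \left(-6\right) = \left(-19\right) \left(-20\right) \left(-6\right) = 380 \left(-6\right) = -2280$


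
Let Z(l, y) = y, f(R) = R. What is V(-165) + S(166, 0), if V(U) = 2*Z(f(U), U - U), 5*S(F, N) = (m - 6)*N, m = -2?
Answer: 0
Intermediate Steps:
S(F, N) = -8*N/5 (S(F, N) = ((-2 - 6)*N)/5 = (-8*N)/5 = -8*N/5)
V(U) = 0 (V(U) = 2*(U - U) = 2*0 = 0)
V(-165) + S(166, 0) = 0 - 8/5*0 = 0 + 0 = 0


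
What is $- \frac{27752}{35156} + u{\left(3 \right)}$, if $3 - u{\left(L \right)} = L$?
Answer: $- \frac{6938}{8789} \approx -0.7894$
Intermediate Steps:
$u{\left(L \right)} = 3 - L$
$- \frac{27752}{35156} + u{\left(3 \right)} = - \frac{27752}{35156} + \left(3 - 3\right) = \left(-27752\right) \frac{1}{35156} + \left(3 - 3\right) = - \frac{6938}{8789} + 0 = - \frac{6938}{8789}$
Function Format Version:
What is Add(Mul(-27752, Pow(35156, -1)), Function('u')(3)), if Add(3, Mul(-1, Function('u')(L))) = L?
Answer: Rational(-6938, 8789) ≈ -0.78940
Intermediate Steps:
Function('u')(L) = Add(3, Mul(-1, L))
Add(Mul(-27752, Pow(35156, -1)), Function('u')(3)) = Add(Mul(-27752, Pow(35156, -1)), Add(3, Mul(-1, 3))) = Add(Mul(-27752, Rational(1, 35156)), Add(3, -3)) = Add(Rational(-6938, 8789), 0) = Rational(-6938, 8789)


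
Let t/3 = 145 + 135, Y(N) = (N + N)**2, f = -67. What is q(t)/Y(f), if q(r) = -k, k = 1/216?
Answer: -1/3878496 ≈ -2.5783e-7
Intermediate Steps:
Y(N) = 4*N**2 (Y(N) = (2*N)**2 = 4*N**2)
t = 840 (t = 3*(145 + 135) = 3*280 = 840)
k = 1/216 ≈ 0.0046296
q(r) = -1/216 (q(r) = -1*1/216 = -1/216)
q(t)/Y(f) = -1/(216*(4*(-67)**2)) = -1/(216*(4*4489)) = -1/216/17956 = -1/216*1/17956 = -1/3878496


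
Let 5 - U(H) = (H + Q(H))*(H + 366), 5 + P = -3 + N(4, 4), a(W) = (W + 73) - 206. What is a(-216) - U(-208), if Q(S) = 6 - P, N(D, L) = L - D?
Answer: -31006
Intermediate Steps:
a(W) = -133 + W (a(W) = (73 + W) - 206 = -133 + W)
P = -8 (P = -5 + (-3 + (4 - 1*4)) = -5 + (-3 + (4 - 4)) = -5 + (-3 + 0) = -5 - 3 = -8)
Q(S) = 14 (Q(S) = 6 - 1*(-8) = 6 + 8 = 14)
U(H) = 5 - (14 + H)*(366 + H) (U(H) = 5 - (H + 14)*(H + 366) = 5 - (14 + H)*(366 + H))
a(-216) - U(-208) = (-133 - 216) - (-5119 - 1*(-208)² - 380*(-208)) = -349 - (-5119 - 1*43264 + 79040) = -349 - (-5119 - 43264 + 79040) = -349 - 1*30657 = -349 - 30657 = -31006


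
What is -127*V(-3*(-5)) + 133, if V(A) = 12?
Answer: -1391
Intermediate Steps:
-127*V(-3*(-5)) + 133 = -127*12 + 133 = -1524 + 133 = -1391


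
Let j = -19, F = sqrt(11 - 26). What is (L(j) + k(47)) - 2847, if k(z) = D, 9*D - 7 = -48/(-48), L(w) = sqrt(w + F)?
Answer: -25615/9 + sqrt(-19 + I*sqrt(15)) ≈ -2845.7 + 4.3812*I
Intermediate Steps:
F = I*sqrt(15) (F = sqrt(-15) = I*sqrt(15) ≈ 3.873*I)
L(w) = sqrt(w + I*sqrt(15))
D = 8/9 (D = 7/9 + (-48/(-48))/9 = 7/9 + (-48*(-1/48))/9 = 7/9 + (1/9)*1 = 7/9 + 1/9 = 8/9 ≈ 0.88889)
k(z) = 8/9
(L(j) + k(47)) - 2847 = (sqrt(-19 + I*sqrt(15)) + 8/9) - 2847 = (8/9 + sqrt(-19 + I*sqrt(15))) - 2847 = -25615/9 + sqrt(-19 + I*sqrt(15))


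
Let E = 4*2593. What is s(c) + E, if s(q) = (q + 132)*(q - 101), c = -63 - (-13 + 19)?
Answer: -338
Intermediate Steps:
c = -69 (c = -63 - 1*6 = -63 - 6 = -69)
s(q) = (-101 + q)*(132 + q) (s(q) = (132 + q)*(-101 + q) = (-101 + q)*(132 + q))
E = 10372
s(c) + E = (-13332 + (-69)² + 31*(-69)) + 10372 = (-13332 + 4761 - 2139) + 10372 = -10710 + 10372 = -338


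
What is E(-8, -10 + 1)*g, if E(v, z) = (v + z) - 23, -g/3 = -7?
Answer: -840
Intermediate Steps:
g = 21 (g = -3*(-7) = 21)
E(v, z) = -23 + v + z
E(-8, -10 + 1)*g = (-23 - 8 + (-10 + 1))*21 = (-23 - 8 - 9)*21 = -40*21 = -840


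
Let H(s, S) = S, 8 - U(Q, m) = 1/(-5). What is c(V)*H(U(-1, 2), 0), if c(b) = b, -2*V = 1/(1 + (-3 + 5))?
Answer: 0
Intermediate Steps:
U(Q, m) = 41/5 (U(Q, m) = 8 - 1/(-5) = 8 - 1*(-1/5) = 8 + 1/5 = 41/5)
V = -1/6 (V = -1/(2*(1 + (-3 + 5))) = -1/(2*(1 + 2)) = -1/2/3 = -1/2*1/3 = -1/6 ≈ -0.16667)
c(V)*H(U(-1, 2), 0) = -1/6*0 = 0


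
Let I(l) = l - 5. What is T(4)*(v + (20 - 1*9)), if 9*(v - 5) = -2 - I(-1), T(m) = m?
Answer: 592/9 ≈ 65.778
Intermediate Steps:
I(l) = -5 + l
v = 49/9 (v = 5 + (-2 - (-5 - 1))/9 = 5 + (-2 - 1*(-6))/9 = 5 + (-2 + 6)/9 = 5 + (⅑)*4 = 5 + 4/9 = 49/9 ≈ 5.4444)
T(4)*(v + (20 - 1*9)) = 4*(49/9 + (20 - 1*9)) = 4*(49/9 + (20 - 9)) = 4*(49/9 + 11) = 4*(148/9) = 592/9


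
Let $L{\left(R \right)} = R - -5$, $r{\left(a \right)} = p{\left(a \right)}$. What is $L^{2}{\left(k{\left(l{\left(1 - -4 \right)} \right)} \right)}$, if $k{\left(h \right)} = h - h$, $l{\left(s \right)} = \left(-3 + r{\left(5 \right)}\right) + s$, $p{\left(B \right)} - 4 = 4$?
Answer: $25$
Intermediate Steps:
$p{\left(B \right)} = 8$ ($p{\left(B \right)} = 4 + 4 = 8$)
$r{\left(a \right)} = 8$
$l{\left(s \right)} = 5 + s$ ($l{\left(s \right)} = \left(-3 + 8\right) + s = 5 + s$)
$k{\left(h \right)} = 0$
$L{\left(R \right)} = 5 + R$ ($L{\left(R \right)} = R + 5 = 5 + R$)
$L^{2}{\left(k{\left(l{\left(1 - -4 \right)} \right)} \right)} = \left(5 + 0\right)^{2} = 5^{2} = 25$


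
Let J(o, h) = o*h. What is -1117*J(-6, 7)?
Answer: 46914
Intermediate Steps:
J(o, h) = h*o
-1117*J(-6, 7) = -7819*(-6) = -1117*(-42) = 46914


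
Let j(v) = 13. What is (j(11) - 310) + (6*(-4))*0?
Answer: -297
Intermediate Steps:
(j(11) - 310) + (6*(-4))*0 = (13 - 310) + (6*(-4))*0 = -297 - 24*0 = -297 + 0 = -297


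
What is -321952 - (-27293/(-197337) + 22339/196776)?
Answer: -595323219851335/1849104072 ≈ -3.2195e+5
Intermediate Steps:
-321952 - (-27293/(-197337) + 22339/196776) = -321952 - (-27293*(-1/197337) + 22339*(1/196776)) = -321952 - (3899/28191 + 22339/196776) = -321952 - 1*465662791/1849104072 = -321952 - 465662791/1849104072 = -595323219851335/1849104072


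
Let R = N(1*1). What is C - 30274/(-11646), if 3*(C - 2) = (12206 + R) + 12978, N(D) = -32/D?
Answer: 48846815/5823 ≈ 8388.6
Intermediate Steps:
R = -32 (R = -32/1 = -32*1 = -32)
C = 8386 (C = 2 + ((12206 - 32) + 12978)/3 = 2 + (12174 + 12978)/3 = 2 + (⅓)*25152 = 2 + 8384 = 8386)
C - 30274/(-11646) = 8386 - 30274/(-11646) = 8386 - 30274*(-1)/11646 = 8386 - 1*(-15137/5823) = 8386 + 15137/5823 = 48846815/5823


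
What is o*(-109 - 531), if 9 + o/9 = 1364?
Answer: -7804800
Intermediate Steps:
o = 12195 (o = -81 + 9*1364 = -81 + 12276 = 12195)
o*(-109 - 531) = 12195*(-109 - 531) = 12195*(-640) = -7804800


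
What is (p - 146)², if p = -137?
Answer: 80089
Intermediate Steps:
(p - 146)² = (-137 - 146)² = (-283)² = 80089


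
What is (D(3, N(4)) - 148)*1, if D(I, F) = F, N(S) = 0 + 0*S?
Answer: -148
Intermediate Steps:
N(S) = 0 (N(S) = 0 + 0 = 0)
(D(3, N(4)) - 148)*1 = (0 - 148)*1 = -148*1 = -148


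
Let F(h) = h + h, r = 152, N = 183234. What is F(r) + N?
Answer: 183538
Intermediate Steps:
F(h) = 2*h
F(r) + N = 2*152 + 183234 = 304 + 183234 = 183538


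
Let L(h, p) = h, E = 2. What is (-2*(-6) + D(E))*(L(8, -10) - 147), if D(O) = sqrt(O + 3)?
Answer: -1668 - 139*sqrt(5) ≈ -1978.8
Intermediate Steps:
D(O) = sqrt(3 + O)
(-2*(-6) + D(E))*(L(8, -10) - 147) = (-2*(-6) + sqrt(3 + 2))*(8 - 147) = (12 + sqrt(5))*(-139) = -1668 - 139*sqrt(5)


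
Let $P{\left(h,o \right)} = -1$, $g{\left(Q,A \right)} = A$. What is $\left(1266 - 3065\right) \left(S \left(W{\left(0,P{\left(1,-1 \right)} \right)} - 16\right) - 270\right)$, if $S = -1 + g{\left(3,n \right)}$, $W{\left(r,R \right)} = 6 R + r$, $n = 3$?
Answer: $564886$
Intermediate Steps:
$W{\left(r,R \right)} = r + 6 R$
$S = 2$ ($S = -1 + 3 = 2$)
$\left(1266 - 3065\right) \left(S \left(W{\left(0,P{\left(1,-1 \right)} \right)} - 16\right) - 270\right) = \left(1266 - 3065\right) \left(2 \left(\left(0 + 6 \left(-1\right)\right) - 16\right) - 270\right) = - 1799 \left(2 \left(\left(0 - 6\right) - 16\right) - 270\right) = - 1799 \left(2 \left(-6 - 16\right) - 270\right) = - 1799 \left(2 \left(-22\right) - 270\right) = - 1799 \left(-44 - 270\right) = \left(-1799\right) \left(-314\right) = 564886$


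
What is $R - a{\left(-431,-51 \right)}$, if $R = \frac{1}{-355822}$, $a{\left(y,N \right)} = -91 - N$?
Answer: $\frac{14232879}{355822} \approx 40.0$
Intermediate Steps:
$R = - \frac{1}{355822} \approx -2.8104 \cdot 10^{-6}$
$R - a{\left(-431,-51 \right)} = - \frac{1}{355822} - \left(-91 - -51\right) = - \frac{1}{355822} - \left(-91 + 51\right) = - \frac{1}{355822} - -40 = - \frac{1}{355822} + 40 = \frac{14232879}{355822}$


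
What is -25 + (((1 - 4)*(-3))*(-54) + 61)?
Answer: -450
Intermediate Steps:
-25 + (((1 - 4)*(-3))*(-54) + 61) = -25 + (-3*(-3)*(-54) + 61) = -25 + (9*(-54) + 61) = -25 + (-486 + 61) = -25 - 425 = -450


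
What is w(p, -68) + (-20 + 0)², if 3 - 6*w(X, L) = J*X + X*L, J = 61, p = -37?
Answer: 1072/3 ≈ 357.33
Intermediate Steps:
w(X, L) = ½ - 61*X/6 - L*X/6 (w(X, L) = ½ - (61*X + X*L)/6 = ½ - (61*X + L*X)/6 = ½ + (-61*X/6 - L*X/6) = ½ - 61*X/6 - L*X/6)
w(p, -68) + (-20 + 0)² = (½ - 61/6*(-37) - ⅙*(-68)*(-37)) + (-20 + 0)² = (½ + 2257/6 - 1258/3) + (-20)² = -128/3 + 400 = 1072/3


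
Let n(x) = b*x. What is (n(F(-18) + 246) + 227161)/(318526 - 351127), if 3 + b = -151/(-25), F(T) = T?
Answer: -5696353/815025 ≈ -6.9892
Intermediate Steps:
b = 76/25 (b = -3 - 151/(-25) = -3 - 151*(-1/25) = -3 + 151/25 = 76/25 ≈ 3.0400)
n(x) = 76*x/25
(n(F(-18) + 246) + 227161)/(318526 - 351127) = (76*(-18 + 246)/25 + 227161)/(318526 - 351127) = ((76/25)*228 + 227161)/(-32601) = (17328/25 + 227161)*(-1/32601) = (5696353/25)*(-1/32601) = -5696353/815025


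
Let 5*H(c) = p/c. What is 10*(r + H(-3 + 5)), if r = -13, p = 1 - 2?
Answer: -131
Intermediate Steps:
p = -1
H(c) = -1/(5*c) (H(c) = (-1/c)/5 = -1/(5*c))
10*(r + H(-3 + 5)) = 10*(-13 - 1/(5*(-3 + 5))) = 10*(-13 - ⅕/2) = 10*(-13 - ⅕*½) = 10*(-13 - ⅒) = 10*(-131/10) = -131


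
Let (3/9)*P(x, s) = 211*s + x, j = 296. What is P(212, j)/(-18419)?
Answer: -188004/18419 ≈ -10.207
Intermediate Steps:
P(x, s) = 3*x + 633*s (P(x, s) = 3*(211*s + x) = 3*(x + 211*s) = 3*x + 633*s)
P(212, j)/(-18419) = (3*212 + 633*296)/(-18419) = (636 + 187368)*(-1/18419) = 188004*(-1/18419) = -188004/18419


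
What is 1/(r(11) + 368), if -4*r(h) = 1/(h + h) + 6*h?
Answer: 88/30931 ≈ 0.0028450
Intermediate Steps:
r(h) = -3*h/2 - 1/(8*h) (r(h) = -(1/(h + h) + 6*h)/4 = -(1/(2*h) + 6*h)/4 = -3*h/2 - 1/(8*h))
1/(r(11) + 368) = 1/((⅛)*(-1 - 12*11²)/11 + 368) = 1/((⅛)*(1/11)*(-1 - 12*121) + 368) = 1/((⅛)*(1/11)*(-1 - 1452) + 368) = 1/((⅛)*(1/11)*(-1453) + 368) = 1/(-1453/88 + 368) = 1/(30931/88) = 88/30931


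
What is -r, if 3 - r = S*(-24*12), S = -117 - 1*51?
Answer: 48381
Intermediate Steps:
S = -168 (S = -117 - 51 = -168)
r = -48381 (r = 3 - (-168)*(-24*12) = 3 - (-168)*(-288) = 3 - 1*48384 = 3 - 48384 = -48381)
-r = -1*(-48381) = 48381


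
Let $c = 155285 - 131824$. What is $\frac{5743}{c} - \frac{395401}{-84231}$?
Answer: $\frac{9760241494}{1976143491} \approx 4.939$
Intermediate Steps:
$c = 23461$ ($c = 155285 - 131824 = 23461$)
$\frac{5743}{c} - \frac{395401}{-84231} = \frac{5743}{23461} - \frac{395401}{-84231} = 5743 \cdot \frac{1}{23461} - - \frac{395401}{84231} = \frac{5743}{23461} + \frac{395401}{84231} = \frac{9760241494}{1976143491}$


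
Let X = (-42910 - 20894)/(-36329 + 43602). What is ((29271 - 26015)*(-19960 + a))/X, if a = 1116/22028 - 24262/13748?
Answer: 106515089729843641/14376833029 ≈ 7.4088e+6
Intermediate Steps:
X = -63804/7273 ≈ -8.7727
a = -9269653/5407874 (a = 1116*(1/22028) - 24262*1/13748 = 279/5507 - 1733/982 = -9269653/5407874 ≈ -1.7141)
((29271 - 26015)*(-19960 + a))/X = ((29271 - 26015)*(-19960 - 9269653/5407874))/(-63804/7273) = (3256*(-107950434693/5407874))*(-7273/63804) = -175743307680204/2703937*(-7273/63804) = 106515089729843641/14376833029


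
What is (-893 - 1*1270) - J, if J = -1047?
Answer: -1116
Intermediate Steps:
(-893 - 1*1270) - J = (-893 - 1*1270) - 1*(-1047) = (-893 - 1270) + 1047 = -2163 + 1047 = -1116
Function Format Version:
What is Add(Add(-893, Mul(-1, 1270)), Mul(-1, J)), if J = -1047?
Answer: -1116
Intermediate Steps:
Add(Add(-893, Mul(-1, 1270)), Mul(-1, J)) = Add(Add(-893, Mul(-1, 1270)), Mul(-1, -1047)) = Add(Add(-893, -1270), 1047) = Add(-2163, 1047) = -1116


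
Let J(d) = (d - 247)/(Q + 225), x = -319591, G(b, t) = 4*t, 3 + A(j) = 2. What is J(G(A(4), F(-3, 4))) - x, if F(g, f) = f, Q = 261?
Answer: 51773665/162 ≈ 3.1959e+5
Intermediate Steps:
A(j) = -1 (A(j) = -3 + 2 = -1)
J(d) = -247/486 + d/486 (J(d) = (d - 247)/(261 + 225) = (-247 + d)/486 = (-247 + d)*(1/486) = -247/486 + d/486)
J(G(A(4), F(-3, 4))) - x = (-247/486 + (4*4)/486) - 1*(-319591) = (-247/486 + (1/486)*16) + 319591 = (-247/486 + 8/243) + 319591 = -77/162 + 319591 = 51773665/162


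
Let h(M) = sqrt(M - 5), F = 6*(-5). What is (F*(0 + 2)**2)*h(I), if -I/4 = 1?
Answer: -360*I ≈ -360.0*I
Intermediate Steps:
I = -4 (I = -4*1 = -4)
F = -30
h(M) = sqrt(-5 + M)
(F*(0 + 2)**2)*h(I) = (-30*(0 + 2)**2)*sqrt(-5 - 4) = (-30*2**2)*sqrt(-9) = (-30*4)*(3*I) = -360*I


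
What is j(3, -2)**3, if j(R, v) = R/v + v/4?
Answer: -8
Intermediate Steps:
j(R, v) = v/4 + R/v (j(R, v) = R/v + v*(1/4) = R/v + v/4 = v/4 + R/v)
j(3, -2)**3 = ((1/4)*(-2) + 3/(-2))**3 = (-1/2 + 3*(-1/2))**3 = (-1/2 - 3/2)**3 = (-2)**3 = -8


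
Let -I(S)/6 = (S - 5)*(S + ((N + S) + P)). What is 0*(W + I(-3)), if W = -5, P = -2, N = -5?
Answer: 0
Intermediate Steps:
I(S) = -6*(-7 + 2*S)*(-5 + S) (I(S) = -6*(S - 5)*(S + ((-5 + S) - 2)) = -6*(-5 + S)*(S + (-7 + S)) = -6*(-5 + S)*(-7 + 2*S) = -6*(-7 + 2*S)*(-5 + S))
0*(W + I(-3)) = 0*(-5 + (-210 - 12*(-3)² + 102*(-3))) = 0*(-5 + (-210 - 12*9 - 306)) = 0*(-5 + (-210 - 108 - 306)) = 0*(-5 - 624) = 0*(-629) = 0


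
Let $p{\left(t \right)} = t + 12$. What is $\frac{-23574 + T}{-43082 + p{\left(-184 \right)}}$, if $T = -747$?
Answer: $\frac{8107}{14418} \approx 0.56228$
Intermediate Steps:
$p{\left(t \right)} = 12 + t$
$\frac{-23574 + T}{-43082 + p{\left(-184 \right)}} = \frac{-23574 - 747}{-43082 + \left(12 - 184\right)} = - \frac{24321}{-43082 - 172} = - \frac{24321}{-43254} = \left(-24321\right) \left(- \frac{1}{43254}\right) = \frac{8107}{14418}$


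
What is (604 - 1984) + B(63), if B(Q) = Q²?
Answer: 2589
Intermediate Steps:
(604 - 1984) + B(63) = (604 - 1984) + 63² = -1380 + 3969 = 2589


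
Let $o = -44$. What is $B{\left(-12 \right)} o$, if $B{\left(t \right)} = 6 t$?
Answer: $3168$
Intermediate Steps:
$B{\left(-12 \right)} o = 6 \left(-12\right) \left(-44\right) = \left(-72\right) \left(-44\right) = 3168$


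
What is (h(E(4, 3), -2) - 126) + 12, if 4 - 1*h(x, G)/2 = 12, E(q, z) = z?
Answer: -130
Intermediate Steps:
h(x, G) = -16 (h(x, G) = 8 - 2*12 = 8 - 24 = -16)
(h(E(4, 3), -2) - 126) + 12 = (-16 - 126) + 12 = -142 + 12 = -130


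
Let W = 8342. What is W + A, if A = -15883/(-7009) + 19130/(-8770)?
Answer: 51277902580/6146893 ≈ 8342.1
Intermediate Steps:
A = 521174/6146893 (A = -15883*(-1/7009) + 19130*(-1/8770) = 15883/7009 - 1913/877 = 521174/6146893 ≈ 0.084787)
W + A = 8342 + 521174/6146893 = 51277902580/6146893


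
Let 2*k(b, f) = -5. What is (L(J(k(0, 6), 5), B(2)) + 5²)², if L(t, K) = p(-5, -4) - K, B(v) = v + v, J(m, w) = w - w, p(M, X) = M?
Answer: 256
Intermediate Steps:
k(b, f) = -5/2 (k(b, f) = (½)*(-5) = -5/2)
J(m, w) = 0
B(v) = 2*v
L(t, K) = -5 - K
(L(J(k(0, 6), 5), B(2)) + 5²)² = ((-5 - 2*2) + 5²)² = ((-5 - 1*4) + 25)² = ((-5 - 4) + 25)² = (-9 + 25)² = 16² = 256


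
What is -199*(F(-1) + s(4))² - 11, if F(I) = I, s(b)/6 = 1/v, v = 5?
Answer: -474/25 ≈ -18.960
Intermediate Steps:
s(b) = 6/5
-199*(F(-1) + s(4))² - 11 = -199*(-1 + 6/5)² - 11 = -199*(⅕)² - 11 = -199*1/25 - 11 = -199/25 - 11 = -474/25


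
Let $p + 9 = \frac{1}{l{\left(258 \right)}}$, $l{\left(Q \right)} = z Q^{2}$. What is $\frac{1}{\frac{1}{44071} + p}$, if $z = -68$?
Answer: $- \frac{199480858992}{1795323248647} \approx -0.11111$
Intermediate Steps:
$l{\left(Q \right)} = - 68 Q^{2}$
$p = - \frac{40737169}{4526352}$ ($p = -9 + \frac{1}{\left(-68\right) 258^{2}} = -9 + \frac{1}{\left(-68\right) 66564} = -9 + \frac{1}{-4526352} = -9 - \frac{1}{4526352} = - \frac{40737169}{4526352} \approx -9.0$)
$\frac{1}{\frac{1}{44071} + p} = \frac{1}{\frac{1}{44071} - \frac{40737169}{4526352}} = \frac{1}{- \frac{1795323248647}{199480858992}} = - \frac{199480858992}{1795323248647}$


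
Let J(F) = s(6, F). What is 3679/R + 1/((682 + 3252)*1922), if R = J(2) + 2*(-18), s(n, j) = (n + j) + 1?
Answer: -27817463465/204150996 ≈ -136.26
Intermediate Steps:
s(n, j) = 1 + j + n (s(n, j) = (j + n) + 1 = 1 + j + n)
J(F) = 7 + F (J(F) = 1 + F + 6 = 7 + F)
R = -27 (R = (7 + 2) + 2*(-18) = 9 - 36 = -27)
3679/R + 1/((682 + 3252)*1922) = 3679/(-27) + 1/((682 + 3252)*1922) = 3679*(-1/27) + (1/1922)/3934 = -3679/27 + (1/3934)*(1/1922) = -3679/27 + 1/7561148 = -27817463465/204150996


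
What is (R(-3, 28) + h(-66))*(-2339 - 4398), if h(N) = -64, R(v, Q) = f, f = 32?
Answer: 215584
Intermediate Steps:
R(v, Q) = 32
(R(-3, 28) + h(-66))*(-2339 - 4398) = (32 - 64)*(-2339 - 4398) = -32*(-6737) = 215584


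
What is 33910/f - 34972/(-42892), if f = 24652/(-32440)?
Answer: -2948879419191/66085849 ≈ -44622.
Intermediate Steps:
f = -6163/8110 (f = 24652*(-1/32440) = -6163/8110 ≈ -0.75993)
33910/f - 34972/(-42892) = 33910/(-6163/8110) - 34972/(-42892) = 33910*(-8110/6163) - 34972*(-1/42892) = -275010100/6163 + 8743/10723 = -2948879419191/66085849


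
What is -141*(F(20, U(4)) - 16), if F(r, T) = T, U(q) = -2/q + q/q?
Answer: 4371/2 ≈ 2185.5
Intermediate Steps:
U(q) = 1 - 2/q (U(q) = -2/q + 1 = 1 - 2/q)
-141*(F(20, U(4)) - 16) = -141*((-2 + 4)/4 - 16) = -141*((1/4)*2 - 16) = -141*(1/2 - 16) = -141*(-31/2) = 4371/2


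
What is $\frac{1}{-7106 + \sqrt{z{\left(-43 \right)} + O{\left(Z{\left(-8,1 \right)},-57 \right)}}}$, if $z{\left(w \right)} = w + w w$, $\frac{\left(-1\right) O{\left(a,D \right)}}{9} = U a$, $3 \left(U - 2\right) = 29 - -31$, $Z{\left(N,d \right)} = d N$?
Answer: $- \frac{3553}{25245923} - \frac{\sqrt{3390}}{50491846} \approx -0.00014189$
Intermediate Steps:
$Z{\left(N,d \right)} = N d$
$U = 22$ ($U = 2 + \frac{29 - -31}{3} = 2 + \frac{29 + 31}{3} = 2 + \frac{1}{3} \cdot 60 = 2 + 20 = 22$)
$O{\left(a,D \right)} = - 198 a$ ($O{\left(a,D \right)} = - 9 \cdot 22 a = - 198 a$)
$z{\left(w \right)} = w + w^{2}$
$\frac{1}{-7106 + \sqrt{z{\left(-43 \right)} + O{\left(Z{\left(-8,1 \right)},-57 \right)}}} = \frac{1}{-7106 + \sqrt{- 43 \left(1 - 43\right) - 198 \left(\left(-8\right) 1\right)}} = \frac{1}{-7106 + \sqrt{\left(-43\right) \left(-42\right) - -1584}} = \frac{1}{-7106 + \sqrt{1806 + 1584}} = \frac{1}{-7106 + \sqrt{3390}}$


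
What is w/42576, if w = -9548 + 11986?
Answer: 1219/21288 ≈ 0.057262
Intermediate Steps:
w = 2438
w/42576 = 2438/42576 = 2438*(1/42576) = 1219/21288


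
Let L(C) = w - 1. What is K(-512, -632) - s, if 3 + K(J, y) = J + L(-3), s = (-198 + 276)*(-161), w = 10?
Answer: 12052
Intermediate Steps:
L(C) = 9 (L(C) = 10 - 1 = 9)
s = -12558 (s = 78*(-161) = -12558)
K(J, y) = 6 + J (K(J, y) = -3 + (J + 9) = -3 + (9 + J) = 6 + J)
K(-512, -632) - s = (6 - 512) - 1*(-12558) = -506 + 12558 = 12052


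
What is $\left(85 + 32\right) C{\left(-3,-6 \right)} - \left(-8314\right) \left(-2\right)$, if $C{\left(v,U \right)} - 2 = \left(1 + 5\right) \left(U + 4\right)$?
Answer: $-17798$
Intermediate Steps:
$C{\left(v,U \right)} = 26 + 6 U$ ($C{\left(v,U \right)} = 2 + \left(1 + 5\right) \left(U + 4\right) = 2 + 6 \left(4 + U\right) = 2 + \left(24 + 6 U\right) = 26 + 6 U$)
$\left(85 + 32\right) C{\left(-3,-6 \right)} - \left(-8314\right) \left(-2\right) = \left(85 + 32\right) \left(26 + 6 \left(-6\right)\right) - \left(-8314\right) \left(-2\right) = 117 \left(26 - 36\right) - 16628 = 117 \left(-10\right) - 16628 = -1170 - 16628 = -17798$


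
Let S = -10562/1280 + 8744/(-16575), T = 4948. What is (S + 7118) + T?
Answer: 25580599853/2121600 ≈ 12057.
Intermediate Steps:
S = -18625747/2121600 (S = -10562*1/1280 + 8744*(-1/16575) = -5281/640 - 8744/16575 = -18625747/2121600 ≈ -8.7791)
(S + 7118) + T = (-18625747/2121600 + 7118) + 4948 = 15082923053/2121600 + 4948 = 25580599853/2121600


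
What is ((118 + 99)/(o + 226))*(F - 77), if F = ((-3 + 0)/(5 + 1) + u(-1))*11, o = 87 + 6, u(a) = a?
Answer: -3689/58 ≈ -63.603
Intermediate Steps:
o = 93
F = -33/2 (F = ((-3 + 0)/(5 + 1) - 1)*11 = (-3/6 - 1)*11 = (-3*1/6 - 1)*11 = (-1/2 - 1)*11 = -3/2*11 = -33/2 ≈ -16.500)
((118 + 99)/(o + 226))*(F - 77) = ((118 + 99)/(93 + 226))*(-33/2 - 77) = (217/319)*(-187/2) = -3689/58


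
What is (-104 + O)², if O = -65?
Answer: 28561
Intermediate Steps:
(-104 + O)² = (-104 - 65)² = (-169)² = 28561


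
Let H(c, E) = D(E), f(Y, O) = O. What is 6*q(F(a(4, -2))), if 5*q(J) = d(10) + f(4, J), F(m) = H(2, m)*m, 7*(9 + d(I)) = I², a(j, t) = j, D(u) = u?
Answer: 894/35 ≈ 25.543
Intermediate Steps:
d(I) = -9 + I²/7
H(c, E) = E
F(m) = m² (F(m) = m*m = m²)
q(J) = 37/35 + J/5 (q(J) = ((-9 + (⅐)*10²) + J)/5 = ((-9 + (⅐)*100) + J)/5 = ((-9 + 100/7) + J)/5 = (37/7 + J)/5 = 37/35 + J/5)
6*q(F(a(4, -2))) = 6*(37/35 + (⅕)*4²) = 6*(37/35 + (⅕)*16) = 6*(37/35 + 16/5) = 6*(149/35) = 894/35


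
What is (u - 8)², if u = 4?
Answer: 16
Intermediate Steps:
(u - 8)² = (4 - 8)² = (-4)² = 16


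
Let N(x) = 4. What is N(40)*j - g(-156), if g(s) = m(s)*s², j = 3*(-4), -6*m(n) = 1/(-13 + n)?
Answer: -72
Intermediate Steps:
m(n) = -1/(6*(-13 + n))
j = -12
g(s) = -s²/(-78 + 6*s) (g(s) = (-1/(-78 + 6*s))*s² = -s²/(-78 + 6*s))
N(40)*j - g(-156) = 4*(-12) - (-1)*(-156)²/(-78 + 6*(-156)) = -48 - (-1)*24336/(-78 - 936) = -48 - (-1)*24336/(-1014) = -48 - (-1)*24336*(-1)/1014 = -48 - 1*24 = -48 - 24 = -72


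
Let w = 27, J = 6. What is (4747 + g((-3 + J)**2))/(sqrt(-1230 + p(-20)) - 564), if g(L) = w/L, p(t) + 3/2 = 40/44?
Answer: -11787600/1405037 - 950*I*sqrt(595606)/1405037 ≈ -8.3895 - 0.52181*I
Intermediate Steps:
p(t) = -13/22 (p(t) = -3/2 + 40/44 = -3/2 + 40*(1/44) = -3/2 + 10/11 = -13/22)
g(L) = 27/L
(4747 + g((-3 + J)**2))/(sqrt(-1230 + p(-20)) - 564) = (4747 + 27/((-3 + 6)**2))/(sqrt(-1230 - 13/22) - 564) = (4747 + 27/(3**2))/(sqrt(-27073/22) - 564) = (4747 + 27/9)/(I*sqrt(595606)/22 - 564) = (4747 + 27*(1/9))/(-564 + I*sqrt(595606)/22) = (4747 + 3)/(-564 + I*sqrt(595606)/22) = 4750/(-564 + I*sqrt(595606)/22)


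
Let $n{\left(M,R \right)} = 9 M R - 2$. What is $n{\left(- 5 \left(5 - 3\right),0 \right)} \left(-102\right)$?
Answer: $204$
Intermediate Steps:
$n{\left(M,R \right)} = -2 + 9 M R$ ($n{\left(M,R \right)} = 9 M R - 2 = -2 + 9 M R$)
$n{\left(- 5 \left(5 - 3\right),0 \right)} \left(-102\right) = \left(-2 + 9 \left(- 5 \left(5 - 3\right)\right) 0\right) \left(-102\right) = \left(-2 + 9 \left(\left(-5\right) 2\right) 0\right) \left(-102\right) = \left(-2 + 9 \left(-10\right) 0\right) \left(-102\right) = \left(-2 + 0\right) \left(-102\right) = \left(-2\right) \left(-102\right) = 204$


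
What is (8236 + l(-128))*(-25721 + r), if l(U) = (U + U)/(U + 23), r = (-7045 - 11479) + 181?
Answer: -12705648768/35 ≈ -3.6302e+8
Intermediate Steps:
r = -18343 (r = -18524 + 181 = -18343)
l(U) = 2*U/(23 + U) (l(U) = (2*U)/(23 + U) = 2*U/(23 + U))
(8236 + l(-128))*(-25721 + r) = (8236 + 2*(-128)/(23 - 128))*(-25721 - 18343) = (8236 + 2*(-128)/(-105))*(-44064) = (8236 + 2*(-128)*(-1/105))*(-44064) = (8236 + 256/105)*(-44064) = (865036/105)*(-44064) = -12705648768/35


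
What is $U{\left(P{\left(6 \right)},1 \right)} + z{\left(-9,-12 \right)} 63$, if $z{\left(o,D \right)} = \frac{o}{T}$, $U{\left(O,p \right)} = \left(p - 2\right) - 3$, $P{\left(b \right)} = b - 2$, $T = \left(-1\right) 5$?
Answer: $\frac{547}{5} \approx 109.4$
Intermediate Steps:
$T = -5$
$P{\left(b \right)} = -2 + b$
$U{\left(O,p \right)} = -5 + p$ ($U{\left(O,p \right)} = \left(-2 + p\right) - 3 = -5 + p$)
$z{\left(o,D \right)} = - \frac{o}{5}$ ($z{\left(o,D \right)} = \frac{o}{-5} = o \left(- \frac{1}{5}\right) = - \frac{o}{5}$)
$U{\left(P{\left(6 \right)},1 \right)} + z{\left(-9,-12 \right)} 63 = \left(-5 + 1\right) + \left(- \frac{1}{5}\right) \left(-9\right) 63 = -4 + \frac{9}{5} \cdot 63 = -4 + \frac{567}{5} = \frac{547}{5}$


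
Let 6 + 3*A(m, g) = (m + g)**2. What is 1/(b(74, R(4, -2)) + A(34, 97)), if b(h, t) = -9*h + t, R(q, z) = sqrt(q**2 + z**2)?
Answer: 45471/229734469 - 18*sqrt(5)/229734469 ≈ 0.00019775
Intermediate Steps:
A(m, g) = -2 + (g + m)**2/3 (A(m, g) = -2 + (m + g)**2/3 = -2 + (g + m)**2/3)
b(h, t) = t - 9*h
1/(b(74, R(4, -2)) + A(34, 97)) = 1/((sqrt(4**2 + (-2)**2) - 9*74) + (-2 + (97 + 34)**2/3)) = 1/((sqrt(16 + 4) - 666) + (-2 + (1/3)*131**2)) = 1/((sqrt(20) - 666) + (-2 + (1/3)*17161)) = 1/((2*sqrt(5) - 666) + (-2 + 17161/3)) = 1/((-666 + 2*sqrt(5)) + 17155/3) = 1/(15157/3 + 2*sqrt(5))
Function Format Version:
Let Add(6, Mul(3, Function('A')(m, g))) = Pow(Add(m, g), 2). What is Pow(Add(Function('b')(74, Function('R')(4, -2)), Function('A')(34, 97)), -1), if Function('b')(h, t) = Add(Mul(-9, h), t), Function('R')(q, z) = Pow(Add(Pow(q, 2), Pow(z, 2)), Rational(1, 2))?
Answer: Add(Rational(45471, 229734469), Mul(Rational(-18, 229734469), Pow(5, Rational(1, 2)))) ≈ 0.00019775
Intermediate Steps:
Function('A')(m, g) = Add(-2, Mul(Rational(1, 3), Pow(Add(g, m), 2))) (Function('A')(m, g) = Add(-2, Mul(Rational(1, 3), Pow(Add(m, g), 2))) = Add(-2, Mul(Rational(1, 3), Pow(Add(g, m), 2))))
Function('b')(h, t) = Add(t, Mul(-9, h))
Pow(Add(Function('b')(74, Function('R')(4, -2)), Function('A')(34, 97)), -1) = Pow(Add(Add(Pow(Add(Pow(4, 2), Pow(-2, 2)), Rational(1, 2)), Mul(-9, 74)), Add(-2, Mul(Rational(1, 3), Pow(Add(97, 34), 2)))), -1) = Pow(Add(Add(Pow(Add(16, 4), Rational(1, 2)), -666), Add(-2, Mul(Rational(1, 3), Pow(131, 2)))), -1) = Pow(Add(Add(Pow(20, Rational(1, 2)), -666), Add(-2, Mul(Rational(1, 3), 17161))), -1) = Pow(Add(Add(Mul(2, Pow(5, Rational(1, 2))), -666), Add(-2, Rational(17161, 3))), -1) = Pow(Add(Add(-666, Mul(2, Pow(5, Rational(1, 2)))), Rational(17155, 3)), -1) = Pow(Add(Rational(15157, 3), Mul(2, Pow(5, Rational(1, 2)))), -1)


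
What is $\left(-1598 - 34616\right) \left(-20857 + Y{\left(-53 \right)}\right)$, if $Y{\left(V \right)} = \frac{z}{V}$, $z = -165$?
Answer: $\frac{40025740784}{53} \approx 7.552 \cdot 10^{8}$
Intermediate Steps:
$Y{\left(V \right)} = - \frac{165}{V}$
$\left(-1598 - 34616\right) \left(-20857 + Y{\left(-53 \right)}\right) = \left(-1598 - 34616\right) \left(-20857 - \frac{165}{-53}\right) = - 36214 \left(-20857 - - \frac{165}{53}\right) = - 36214 \left(-20857 + \frac{165}{53}\right) = \left(-36214\right) \left(- \frac{1105256}{53}\right) = \frac{40025740784}{53}$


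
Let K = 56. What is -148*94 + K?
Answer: -13856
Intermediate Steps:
-148*94 + K = -148*94 + 56 = -13912 + 56 = -13856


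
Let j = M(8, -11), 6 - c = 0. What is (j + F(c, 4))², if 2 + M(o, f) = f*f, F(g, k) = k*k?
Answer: 18225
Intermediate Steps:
c = 6 (c = 6 - 1*0 = 6 + 0 = 6)
F(g, k) = k²
M(o, f) = -2 + f² (M(o, f) = -2 + f*f = -2 + f²)
j = 119 (j = -2 + (-11)² = -2 + 121 = 119)
(j + F(c, 4))² = (119 + 4²)² = (119 + 16)² = 135² = 18225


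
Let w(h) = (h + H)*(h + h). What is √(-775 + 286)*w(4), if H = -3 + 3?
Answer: 32*I*√489 ≈ 707.63*I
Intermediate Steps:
H = 0
w(h) = 2*h² (w(h) = (h + 0)*(h + h) = h*(2*h) = 2*h²)
√(-775 + 286)*w(4) = √(-775 + 286)*(2*4²) = √(-489)*(2*16) = (I*√489)*32 = 32*I*√489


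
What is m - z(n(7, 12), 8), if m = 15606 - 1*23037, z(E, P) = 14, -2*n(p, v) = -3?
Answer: -7445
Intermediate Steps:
n(p, v) = 3/2 (n(p, v) = -1/2*(-3) = 3/2)
m = -7431 (m = 15606 - 23037 = -7431)
m - z(n(7, 12), 8) = -7431 - 1*14 = -7431 - 14 = -7445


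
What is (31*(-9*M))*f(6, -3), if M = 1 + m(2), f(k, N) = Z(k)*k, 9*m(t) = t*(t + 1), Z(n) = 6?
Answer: -16740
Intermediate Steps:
m(t) = t*(1 + t)/9 (m(t) = (t*(t + 1))/9 = (t*(1 + t))/9 = t*(1 + t)/9)
f(k, N) = 6*k
M = 5/3 (M = 1 + (⅑)*2*(1 + 2) = 1 + (⅑)*2*3 = 1 + ⅔ = 5/3 ≈ 1.6667)
(31*(-9*M))*f(6, -3) = (31*(-9*5/3))*(6*6) = (31*(-15))*36 = -465*36 = -16740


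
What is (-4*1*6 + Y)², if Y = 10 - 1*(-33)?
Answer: 361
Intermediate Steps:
Y = 43 (Y = 10 + 33 = 43)
(-4*1*6 + Y)² = (-4*1*6 + 43)² = (-4*6 + 43)² = (-24 + 43)² = 19² = 361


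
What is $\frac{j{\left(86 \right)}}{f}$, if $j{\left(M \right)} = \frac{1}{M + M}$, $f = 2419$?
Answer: $\frac{1}{416068} \approx 2.4035 \cdot 10^{-6}$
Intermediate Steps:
$j{\left(M \right)} = \frac{1}{2 M}$
$\frac{j{\left(86 \right)}}{f} = \frac{\frac{1}{2} \cdot \frac{1}{86}}{2419} = \frac{1}{2} \cdot \frac{1}{86} \cdot \frac{1}{2419} = \frac{1}{172} \cdot \frac{1}{2419} = \frac{1}{416068}$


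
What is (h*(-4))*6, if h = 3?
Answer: -72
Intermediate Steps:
(h*(-4))*6 = (3*(-4))*6 = -12*6 = -72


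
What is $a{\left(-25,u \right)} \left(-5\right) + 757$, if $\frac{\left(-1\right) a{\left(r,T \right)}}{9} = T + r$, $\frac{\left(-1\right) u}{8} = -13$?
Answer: $4312$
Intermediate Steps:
$u = 104$ ($u = \left(-8\right) \left(-13\right) = 104$)
$a{\left(r,T \right)} = - 9 T - 9 r$ ($a{\left(r,T \right)} = - 9 \left(T + r\right) = - 9 T - 9 r$)
$a{\left(-25,u \right)} \left(-5\right) + 757 = \left(\left(-9\right) 104 - -225\right) \left(-5\right) + 757 = \left(-936 + 225\right) \left(-5\right) + 757 = \left(-711\right) \left(-5\right) + 757 = 3555 + 757 = 4312$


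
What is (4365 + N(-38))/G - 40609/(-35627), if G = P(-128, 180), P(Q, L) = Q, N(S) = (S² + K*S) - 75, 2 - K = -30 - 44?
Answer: -48098245/2280128 ≈ -21.095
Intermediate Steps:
K = 76 (K = 2 - (-30 - 44) = 2 - 1*(-74) = 2 + 74 = 76)
N(S) = -75 + S² + 76*S (N(S) = (S² + 76*S) - 75 = -75 + S² + 76*S)
G = -128
(4365 + N(-38))/G - 40609/(-35627) = (4365 + (-75 + (-38)² + 76*(-38)))/(-128) - 40609/(-35627) = (4365 + (-75 + 1444 - 2888))*(-1/128) - 40609*(-1/35627) = (4365 - 1519)*(-1/128) + 40609/35627 = 2846*(-1/128) + 40609/35627 = -1423/64 + 40609/35627 = -48098245/2280128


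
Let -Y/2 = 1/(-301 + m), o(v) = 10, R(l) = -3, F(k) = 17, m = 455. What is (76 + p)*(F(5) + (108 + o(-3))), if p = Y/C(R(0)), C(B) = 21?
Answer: 5530095/539 ≈ 10260.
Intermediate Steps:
Y = -1/77 (Y = -2/(-301 + 455) = -2/154 = -2*1/154 = -1/77 ≈ -0.012987)
p = -1/1617 (p = -1/77/21 = -1/77*1/21 = -1/1617 ≈ -0.00061843)
(76 + p)*(F(5) + (108 + o(-3))) = (76 - 1/1617)*(17 + (108 + 10)) = 122891*(17 + 118)/1617 = (122891/1617)*135 = 5530095/539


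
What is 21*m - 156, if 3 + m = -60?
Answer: -1479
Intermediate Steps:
m = -63 (m = -3 - 60 = -63)
21*m - 156 = 21*(-63) - 156 = -1323 - 156 = -1479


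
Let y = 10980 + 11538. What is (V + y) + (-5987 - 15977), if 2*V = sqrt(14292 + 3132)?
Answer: 620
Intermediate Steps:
V = 66 (V = sqrt(14292 + 3132)/2 = sqrt(17424)/2 = (1/2)*132 = 66)
y = 22518
(V + y) + (-5987 - 15977) = (66 + 22518) + (-5987 - 15977) = 22584 - 21964 = 620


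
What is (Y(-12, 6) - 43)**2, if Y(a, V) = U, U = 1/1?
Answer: 1764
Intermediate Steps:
U = 1
Y(a, V) = 1
(Y(-12, 6) - 43)**2 = (1 - 43)**2 = (-42)**2 = 1764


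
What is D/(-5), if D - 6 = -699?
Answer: 693/5 ≈ 138.60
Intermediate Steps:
D = -693 (D = 6 - 699 = -693)
D/(-5) = -693/(-5) = -⅕*(-693) = 693/5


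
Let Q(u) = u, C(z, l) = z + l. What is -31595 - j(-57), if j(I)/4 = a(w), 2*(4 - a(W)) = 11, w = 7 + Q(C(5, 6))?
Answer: -31589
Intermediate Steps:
C(z, l) = l + z
w = 18 (w = 7 + (6 + 5) = 7 + 11 = 18)
a(W) = -3/2 (a(W) = 4 - ½*11 = 4 - 11/2 = -3/2)
j(I) = -6 (j(I) = 4*(-3/2) = -6)
-31595 - j(-57) = -31595 - 1*(-6) = -31595 + 6 = -31589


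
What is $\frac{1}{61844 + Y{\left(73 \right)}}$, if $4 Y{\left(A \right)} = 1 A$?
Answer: $\frac{4}{247449} \approx 1.6165 \cdot 10^{-5}$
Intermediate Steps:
$Y{\left(A \right)} = \frac{A}{4}$ ($Y{\left(A \right)} = \frac{1 A}{4} = \frac{A}{4}$)
$\frac{1}{61844 + Y{\left(73 \right)}} = \frac{1}{61844 + \frac{1}{4} \cdot 73} = \frac{1}{61844 + \frac{73}{4}} = \frac{1}{\frac{247449}{4}} = \frac{4}{247449}$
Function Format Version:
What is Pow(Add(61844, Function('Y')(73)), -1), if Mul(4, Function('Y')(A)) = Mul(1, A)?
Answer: Rational(4, 247449) ≈ 1.6165e-5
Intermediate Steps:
Function('Y')(A) = Mul(Rational(1, 4), A) (Function('Y')(A) = Mul(Rational(1, 4), Mul(1, A)) = Mul(Rational(1, 4), A))
Pow(Add(61844, Function('Y')(73)), -1) = Pow(Add(61844, Mul(Rational(1, 4), 73)), -1) = Pow(Add(61844, Rational(73, 4)), -1) = Pow(Rational(247449, 4), -1) = Rational(4, 247449)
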